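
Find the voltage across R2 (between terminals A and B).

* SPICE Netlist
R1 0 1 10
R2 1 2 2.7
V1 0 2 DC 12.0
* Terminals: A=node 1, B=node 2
R1 and R2 are in series across V1 (node 0 → node 1 → node 2), and the output A–B is taken across R2, so this is a voltage divider.
Series current: I = V1/(R1 + R2) = 12/(10 + 2.7) = 12/12.7 = 0.9449 A
V_R2 = I × R2 = V1 × R2/(R1 + R2) = 12 × 2.7/12.7 = 2.551 V

Final answer: 2.551 V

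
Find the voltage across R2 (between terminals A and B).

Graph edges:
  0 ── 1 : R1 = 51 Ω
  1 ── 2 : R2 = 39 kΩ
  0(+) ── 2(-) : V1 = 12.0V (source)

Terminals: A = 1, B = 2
R1 and R2 are in series across V1 (node 0 → node 1 → node 2), and the output A–B is taken across R2, so this is a voltage divider.
Series current: I = V1/(R1 + R2) = 12/(51 + 39000) = 12/39050 = 0.0003073 A
V_R2 = I × R2 = V1 × R2/(R1 + R2) = 12 × 39000/39050 = 11.98 V

Final answer: 11.98 V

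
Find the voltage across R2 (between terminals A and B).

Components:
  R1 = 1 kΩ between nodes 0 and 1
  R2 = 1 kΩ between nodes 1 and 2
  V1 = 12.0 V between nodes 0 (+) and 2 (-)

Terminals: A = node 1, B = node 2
R1 and R2 are in series across V1 (node 0 → node 1 → node 2), and the output A–B is taken across R2, so this is a voltage divider.
Series current: I = V1/(R1 + R2) = 12/(1000 + 1000) = 12/2000 = 0.006 A
V_R2 = I × R2 = V1 × R2/(R1 + R2) = 12 × 1000/2000 = 6 V

Final answer: 6 V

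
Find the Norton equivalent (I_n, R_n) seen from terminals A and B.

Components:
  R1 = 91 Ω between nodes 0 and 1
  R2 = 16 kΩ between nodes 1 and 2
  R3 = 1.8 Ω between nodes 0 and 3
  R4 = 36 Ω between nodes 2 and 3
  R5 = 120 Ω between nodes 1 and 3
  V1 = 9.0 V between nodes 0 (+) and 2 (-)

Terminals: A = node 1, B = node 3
Find the Thévenin equivalent first; then I_n = V_th/R_th and R_n = R_th.
Step 1 — V_th is the open-circuit voltage V_A - V_B (nothing connected across the terminals).
Nodal analysis, taking node 2 as the 0 V reference.
Source V1 fixes V_0 = 9 V.
KCL at each unknown node (sum of currents leaving = 0; resistances in Ω):
  Node 1: (V_1 - 9)/91 + (V_1 - 0)/16000 + (V_1 - V_3)/120 = 0
  Node 3: (V_3 - 9)/1.8 + (V_3 - 0)/36 + (V_3 - V_1)/120 = 0
Collecting terms (coefficients in siemens):
  0.01938·V_1 - 0.008333·V_3 = 0.0989
  0.5917·V_3 - 0.008333·V_1 = 5
Determinant D = (0.01938)(0.5917) - (-0.008333)(-0.008333) = 0.0114
V_1 = [(0.0989)(0.5917) - (-0.008333)(5)]/D = 8.788 V
V_3 = [(0.01938)(5) - (0.0989)(-0.008333)]/D = 8.574 V
V_th = V_1 - V_3 = 8.788 - 8.574 = 0.2136 V
Step 2 — R_th: zero the source — replace V1 by a short circuit (node 2 merges into node 0) — and find the resistance seen between A (node 1) and B (node 3).
Reduce the network between node 1 (A) and node 3 (B) by series/parallel combination:
  Rp1 = R1 ‖ R2 (parallel, both between nodes 0 and 1) = 1/(1/91 + 1/16000) = 90.49 Ω
  Rp2 = R3 ‖ R4 (parallel, both between nodes 0 and 3) = 1/(1/1.8 + 1/36) = 1.714 Ω
  Rs1 = Rp1 + Rp2 (series, joined only at node 0) = 90.49 + 1.714 = 92.2 Ω
  Rp3 = R5 ‖ Rs1 (parallel, both between nodes 1 and 3) = 1/(1/120 + 1/92.2) = 52.14 Ω
R_th = 52.14 Ω
I_n = V_th/R_th = 0.2136/52.14 = 0.004096 A, and R_n = R_th = 52.14 Ω

Final answer: I_n = 0.004096 A, R_n = 52.14 Ω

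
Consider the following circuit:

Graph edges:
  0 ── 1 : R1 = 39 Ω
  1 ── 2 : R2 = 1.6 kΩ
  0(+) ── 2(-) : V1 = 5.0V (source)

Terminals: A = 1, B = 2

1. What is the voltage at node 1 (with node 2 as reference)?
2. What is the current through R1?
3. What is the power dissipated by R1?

Nodal analysis, taking node 2 as the 0 V reference.
Source V1 fixes V_0 = 5 V.
KCL at each unknown node (sum of currents leaving = 0; resistances in Ω):
  Node 1: (V_1 - 5)/39 + (V_1 - 0)/1600 = 0
Collecting terms: 0.02627 × V_1 = 0.1282  =>  V_1 = 4.881 V
Part 1:
  Read off the nodal solution: V_1 = 4.881 V
Part 2:
  I_R1 = (V_0 - V_1)/R1 = (5 - 4.881)/39 = 0.003051 A
  Magnitude: I_R1 = 0.003051 A
Part 3:
  I_R1 = (V_0 - V_1)/R1 = (5 - 4.881)/39 = 0.003051 A
  P_R1 = I_R1² × R1 = (0.003051)² × 39 = 0.0003629 W

Final answers:
1. V_1 = 4.881 V
2. I_R1 = 0.003051 A
3. P_R1 = 0.0003629 W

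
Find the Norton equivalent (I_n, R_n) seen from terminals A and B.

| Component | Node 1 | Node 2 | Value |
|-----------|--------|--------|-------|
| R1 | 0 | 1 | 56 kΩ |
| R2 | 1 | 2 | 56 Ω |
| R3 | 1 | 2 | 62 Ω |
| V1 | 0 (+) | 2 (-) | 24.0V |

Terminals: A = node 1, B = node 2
Find the Thévenin equivalent first; then I_n = V_th/R_th and R_n = R_th.
Step 1 — V_th is the open-circuit voltage V_A - V_B (nothing connected across the terminals).
Nodal analysis, taking node 2 as the 0 V reference.
Source V1 fixes V_0 = 24 V.
KCL at each unknown node (sum of currents leaving = 0; resistances in Ω):
  Node 1: (V_1 - 24)/56000 + (V_1 - 0)/56 + (V_1 - 0)/62 = 0
Collecting terms: 0.034 × V_1 = 0.0004286  =>  V_1 = 0.0126 V
V_th = V_1 - V_2 = 0.0126 - 0 = 0.0126 V
Step 2 — R_th: zero the source — replace V1 by a short circuit (node 2 merges into node 0) — and find the resistance seen between A (node 1) and B (node 0).
Reduce the network between node 1 (A) and node 0 (B) by series/parallel combination:
  Rp1 = R1 ‖ R2 ‖ R3 (parallel, all between nodes 0 and 1) = 1/(1/56000 + 1/56 + 1/62) = 29.41 Ω
R_th = 29.41 Ω
I_n = V_th/R_th = 0.0126/29.41 = 0.0004286 A, and R_n = R_th = 29.41 Ω

Final answer: I_n = 0.0004286 A, R_n = 29.41 Ω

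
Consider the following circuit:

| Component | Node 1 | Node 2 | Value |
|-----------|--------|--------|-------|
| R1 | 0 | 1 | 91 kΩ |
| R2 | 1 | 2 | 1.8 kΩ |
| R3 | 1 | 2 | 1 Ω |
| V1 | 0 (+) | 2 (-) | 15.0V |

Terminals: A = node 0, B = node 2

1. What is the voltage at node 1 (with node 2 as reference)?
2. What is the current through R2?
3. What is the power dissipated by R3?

Nodal analysis, taking node 2 as the 0 V reference.
Source V1 fixes V_0 = 15 V.
KCL at each unknown node (sum of currents leaving = 0; resistances in Ω):
  Node 1: (V_1 - 15)/91000 + (V_1 - 0)/1800 + (V_1 - 0)/1 = 0
Collecting terms: 1.001 × V_1 = 0.0001648  =>  V_1 = 0.0001647 V
Part 1:
  Read off the nodal solution: V_1 = 0.0001647 V
Part 2:
  I_R2 = (V_1 - V_2)/R2 = (0.0001647 - 0)/1800 = 0.00000009152 A
  Magnitude: I_R2 = 0.00000009152 A
Part 3:
  I_R3 = (V_1 - V_2)/R3 = (0.0001647 - 0)/1 = 0.0001647 A
  P_R3 = I_R3² × R3 = (0.0001647)² × 1 = 0.00000002714 W

Final answers:
1. V_1 = 0.0001647 V
2. I_R2 = 9.152e-08 A
3. P_R3 = 2.714e-08 W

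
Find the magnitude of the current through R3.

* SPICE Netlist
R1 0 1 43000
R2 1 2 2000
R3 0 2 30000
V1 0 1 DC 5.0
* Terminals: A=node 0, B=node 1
Nodal analysis, taking node 1 as the 0 V reference.
Source V1 fixes V_0 = 5 V.
KCL at each unknown node (sum of currents leaving = 0; resistances in Ω):
  Node 2: (V_2 - 0)/2000 + (V_2 - 5)/30000 = 0
Collecting terms: 0.0005333 × V_2 = 0.0001667  =>  V_2 = 0.3125 V
I_R3 = (V_0 - V_2)/R3 = (5 - 0.3125)/30000 = 0.0001563 A
|I_R3| = 0.0001563 A

Final answer: |I_R3| = 0.0001563 A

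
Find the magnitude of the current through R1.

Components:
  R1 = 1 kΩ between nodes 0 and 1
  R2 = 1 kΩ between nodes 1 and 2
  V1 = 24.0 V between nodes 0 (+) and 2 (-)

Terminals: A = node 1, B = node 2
Nodal analysis, taking node 2 as the 0 V reference.
Source V1 fixes V_0 = 24 V.
KCL at each unknown node (sum of currents leaving = 0; resistances in Ω):
  Node 1: (V_1 - 24)/1000 + (V_1 - 0)/1000 = 0
Collecting terms: 0.002 × V_1 = 0.024  =>  V_1 = 12 V
I_R1 = (V_0 - V_1)/R1 = (24 - 12)/1000 = 0.012 A
|I_R1| = 0.012 A

Final answer: |I_R1| = 0.012 A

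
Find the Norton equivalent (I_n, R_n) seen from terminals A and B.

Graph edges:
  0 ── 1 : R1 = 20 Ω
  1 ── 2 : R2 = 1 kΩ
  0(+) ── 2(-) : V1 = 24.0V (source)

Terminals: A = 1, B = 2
Find the Thévenin equivalent first; then I_n = V_th/R_th and R_n = R_th.
Step 1 — V_th is the open-circuit voltage V_A - V_B (nothing connected across the terminals).
Nodal analysis, taking node 2 as the 0 V reference.
Source V1 fixes V_0 = 24 V.
KCL at each unknown node (sum of currents leaving = 0; resistances in Ω):
  Node 1: (V_1 - 24)/20 + (V_1 - 0)/1000 = 0
Collecting terms: 0.051 × V_1 = 1.2  =>  V_1 = 23.53 V
V_th = V_1 - V_2 = 23.53 - 0 = 23.53 V
Step 2 — R_th: zero the source — replace V1 by a short circuit (node 2 merges into node 0) — and find the resistance seen between A (node 1) and B (node 0).
Reduce the network between node 1 (A) and node 0 (B) by series/parallel combination:
  Rp1 = R1 ‖ R2 (parallel, both between nodes 0 and 1) = 1/(1/20 + 1/1000) = 19.61 Ω
R_th = 19.61 Ω
I_n = V_th/R_th = 23.53/19.61 = 1.2 A, and R_n = R_th = 19.61 Ω

Final answer: I_n = 1.2 A, R_n = 19.61 Ω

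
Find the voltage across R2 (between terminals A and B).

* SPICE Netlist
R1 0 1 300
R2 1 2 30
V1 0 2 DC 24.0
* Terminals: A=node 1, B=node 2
R1 and R2 are in series across V1 (node 0 → node 1 → node 2), and the output A–B is taken across R2, so this is a voltage divider.
Series current: I = V1/(R1 + R2) = 24/(300 + 30) = 24/330 = 0.07273 A
V_R2 = I × R2 = V1 × R2/(R1 + R2) = 24 × 30/330 = 2.182 V

Final answer: 2.182 V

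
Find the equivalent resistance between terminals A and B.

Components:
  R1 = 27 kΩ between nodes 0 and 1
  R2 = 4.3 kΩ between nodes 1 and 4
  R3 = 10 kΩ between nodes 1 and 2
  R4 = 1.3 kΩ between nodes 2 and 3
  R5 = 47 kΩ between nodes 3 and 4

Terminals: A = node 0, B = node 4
Reduce the network between node 0 (A) and node 4 (B) by series/parallel combination:
  Rs1 = R3 + R4 (series, joined only at node 2) = 10000 + 1300 = 11300 Ω
  Rs2 = R5 + Rs1 (series, joined only at node 3) = 47000 + 11300 = 58300 Ω
  Rp1 = R2 ‖ Rs2 (parallel, both between nodes 1 and 4) = 1/(1/4300 + 1/58300) = 4005 Ω
  Rs3 = R1 + Rp1 (series, joined only at node 1) = 27000 + 4005 = 31000 Ω
R_eq = 31 kΩ

Final answer: 31 kΩ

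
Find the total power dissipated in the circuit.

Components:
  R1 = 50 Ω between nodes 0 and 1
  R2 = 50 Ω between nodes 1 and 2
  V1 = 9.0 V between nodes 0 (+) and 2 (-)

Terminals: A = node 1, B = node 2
Nodal analysis, taking node 2 as the 0 V reference.
Source V1 fixes V_0 = 9 V.
KCL at each unknown node (sum of currents leaving = 0; resistances in Ω):
  Node 1: (V_1 - 9)/50 + (V_1 - 0)/50 = 0
Collecting terms: 0.04 × V_1 = 0.18  =>  V_1 = 4.5 V
Power in each resistor, P = (ΔV)²/R:
  P_R1 = (9 - 4.5)²/50 = 0.405 W
  P_R2 = (4.5 - 0)²/50 = 0.405 W
P_total = P_R1 + P_R2 = 0.81 W

Final answer: 0.81 W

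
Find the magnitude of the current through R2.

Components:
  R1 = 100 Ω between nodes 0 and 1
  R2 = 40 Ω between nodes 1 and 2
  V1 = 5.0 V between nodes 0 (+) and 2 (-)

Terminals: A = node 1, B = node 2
Nodal analysis, taking node 2 as the 0 V reference.
Source V1 fixes V_0 = 5 V.
KCL at each unknown node (sum of currents leaving = 0; resistances in Ω):
  Node 1: (V_1 - 5)/100 + (V_1 - 0)/40 = 0
Collecting terms: 0.035 × V_1 = 0.05  =>  V_1 = 1.429 V
I_R2 = (V_1 - V_2)/R2 = (1.429 - 0)/40 = 0.03571 A
|I_R2| = 0.03571 A

Final answer: |I_R2| = 0.03571 A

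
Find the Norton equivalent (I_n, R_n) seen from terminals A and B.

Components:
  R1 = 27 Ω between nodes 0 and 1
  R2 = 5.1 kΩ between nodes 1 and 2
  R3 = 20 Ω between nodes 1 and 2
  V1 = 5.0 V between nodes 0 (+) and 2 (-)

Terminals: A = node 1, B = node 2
Find the Thévenin equivalent first; then I_n = V_th/R_th and R_n = R_th.
Step 1 — V_th is the open-circuit voltage V_A - V_B (nothing connected across the terminals).
Nodal analysis, taking node 2 as the 0 V reference.
Source V1 fixes V_0 = 5 V.
KCL at each unknown node (sum of currents leaving = 0; resistances in Ω):
  Node 1: (V_1 - 5)/27 + (V_1 - 0)/5100 + (V_1 - 0)/20 = 0
Collecting terms: 0.08723 × V_1 = 0.1852  =>  V_1 = 2.123 V
V_th = V_1 - V_2 = 2.123 - 0 = 2.123 V
Step 2 — R_th: zero the source — replace V1 by a short circuit (node 2 merges into node 0) — and find the resistance seen between A (node 1) and B (node 0).
Reduce the network between node 1 (A) and node 0 (B) by series/parallel combination:
  Rp1 = R1 ‖ R2 ‖ R3 (parallel, all between nodes 0 and 1) = 1/(1/27 + 1/5100 + 1/20) = 11.46 Ω
R_th = 11.46 Ω
I_n = V_th/R_th = 2.123/11.46 = 0.1852 A, and R_n = R_th = 11.46 Ω

Final answer: I_n = 0.1852 A, R_n = 11.46 Ω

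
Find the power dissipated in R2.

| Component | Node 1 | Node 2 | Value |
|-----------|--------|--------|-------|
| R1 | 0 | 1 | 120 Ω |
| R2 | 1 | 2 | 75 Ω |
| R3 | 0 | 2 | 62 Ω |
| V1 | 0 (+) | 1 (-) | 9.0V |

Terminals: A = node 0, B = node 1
Nodal analysis, taking node 1 as the 0 V reference.
Source V1 fixes V_0 = 9 V.
KCL at each unknown node (sum of currents leaving = 0; resistances in Ω):
  Node 2: (V_2 - 0)/75 + (V_2 - 9)/62 = 0
Collecting terms: 0.02946 × V_2 = 0.1452  =>  V_2 = 4.927 V
I_R2 = (V_1 - V_2)/R2 = (0 - 4.927)/75 = -0.06569 A
P_R2 = I_R2² × R2 = (-0.06569)² × 75 = 0.3237 W

Final answer: 0.3237 W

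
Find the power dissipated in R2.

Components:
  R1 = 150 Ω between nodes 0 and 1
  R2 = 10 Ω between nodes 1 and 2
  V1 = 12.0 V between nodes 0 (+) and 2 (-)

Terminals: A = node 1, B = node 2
Nodal analysis, taking node 2 as the 0 V reference.
Source V1 fixes V_0 = 12 V.
KCL at each unknown node (sum of currents leaving = 0; resistances in Ω):
  Node 1: (V_1 - 12)/150 + (V_1 - 0)/10 = 0
Collecting terms: 0.1067 × V_1 = 0.08  =>  V_1 = 0.75 V
I_R2 = (V_1 - V_2)/R2 = (0.75 - 0)/10 = 0.075 A
P_R2 = I_R2² × R2 = (0.075)² × 10 = 0.05625 W

Final answer: 0.05625 W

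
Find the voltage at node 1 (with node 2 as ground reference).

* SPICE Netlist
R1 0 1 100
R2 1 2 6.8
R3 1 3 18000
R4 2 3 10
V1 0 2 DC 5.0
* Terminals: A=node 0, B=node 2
Nodal analysis, taking node 2 as the 0 V reference.
Source V1 fixes V_0 = 5 V.
KCL at each unknown node (sum of currents leaving = 0; resistances in Ω):
  Node 1: (V_1 - 5)/100 + (V_1 - 0)/6.8 + (V_1 - V_3)/18000 = 0
  Node 3: (V_3 - V_1)/18000 + (V_3 - 0)/10 = 0
Collecting terms (coefficients in siemens):
  0.1571·V_1 - 0.00005556·V_3 = 0.05
  0.1001·V_3 - 0.00005556·V_1 = 0
Determinant D = (0.1571)(0.1001) - (-0.00005556)(-0.00005556) = 0.01572
V_1 = [(0.05)(0.1001) - (-0.00005556)(0)]/D = 0.3182 V
V_3 = [(0.1571)(0) - (0.05)(-0.00005556)]/D = 0.0001767 V
The requested potential is V_1 = 0.3182 V.

Final answer: V_1 = 0.3182 V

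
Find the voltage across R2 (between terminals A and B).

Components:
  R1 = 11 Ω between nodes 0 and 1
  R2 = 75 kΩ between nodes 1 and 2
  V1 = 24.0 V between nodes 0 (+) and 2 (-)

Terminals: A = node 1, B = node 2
R1 and R2 are in series across V1 (node 0 → node 1 → node 2), and the output A–B is taken across R2, so this is a voltage divider.
Series current: I = V1/(R1 + R2) = 24/(11 + 75000) = 24/75010 = 0.00032 A
V_R2 = I × R2 = V1 × R2/(R1 + R2) = 24 × 75000/75010 = 24 V

Final answer: 24 V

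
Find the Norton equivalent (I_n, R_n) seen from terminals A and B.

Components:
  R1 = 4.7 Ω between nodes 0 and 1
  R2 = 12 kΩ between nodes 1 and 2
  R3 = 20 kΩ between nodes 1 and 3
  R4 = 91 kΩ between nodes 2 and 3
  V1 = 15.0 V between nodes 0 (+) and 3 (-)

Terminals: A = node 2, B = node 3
Find the Thévenin equivalent first; then I_n = V_th/R_th and R_n = R_th.
Step 1 — V_th is the open-circuit voltage V_A - V_B (nothing connected across the terminals).
Nodal analysis, taking node 3 as the 0 V reference.
Source V1 fixes V_0 = 15 V.
KCL at each unknown node (sum of currents leaving = 0; resistances in Ω):
  Node 1: (V_1 - 15)/4.7 + (V_1 - V_2)/12000 + (V_1 - 0)/20000 = 0
  Node 2: (V_2 - V_1)/12000 + (V_2 - 0)/91000 = 0
Collecting terms (coefficients in siemens):
  0.2129·V_1 - 0.00008333·V_2 = 3.191
  0.00009432·V_2 - 0.00008333·V_1 = 0
Determinant D = (0.2129)(0.00009432) - (-0.00008333)(-0.00008333) = 0.00002007
V_1 = [(3.191)(0.00009432) - (-0.00008333)(0)]/D = 15 V
V_2 = [(0.2129)(0) - (3.191)(-0.00008333)]/D = 13.25 V
V_th = V_2 - V_3 = 13.25 - 0 = 13.25 V
Step 2 — R_th: zero the source — replace V1 by a short circuit (node 3 merges into node 0) — and find the resistance seen between A (node 2) and B (node 0).
Reduce the network between node 2 (A) and node 0 (B) by series/parallel combination:
  Rp1 = R1 ‖ R3 (parallel, both between nodes 0 and 1) = 1/(1/4.7 + 1/20000) = 4.699 Ω
  Rs1 = R2 + Rp1 (series, joined only at node 1) = 12000 + 4.699 = 12000 Ω
  Rp2 = R4 ‖ Rs1 (parallel, both between nodes 0 and 2) = 1/(1/91000 + 1/12000) = 10610 Ω
R_th = 10.61 kΩ
I_n = V_th/R_th = 13.25/10610 = 0.001249 A, and R_n = R_th = 10.61 kΩ

Final answer: I_n = 0.001249 A, R_n = 10.61 kΩ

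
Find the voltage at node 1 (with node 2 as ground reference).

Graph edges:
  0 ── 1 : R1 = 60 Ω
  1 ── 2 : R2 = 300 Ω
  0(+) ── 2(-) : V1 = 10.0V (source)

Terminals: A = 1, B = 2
Nodal analysis, taking node 2 as the 0 V reference.
Source V1 fixes V_0 = 10 V.
KCL at each unknown node (sum of currents leaving = 0; resistances in Ω):
  Node 1: (V_1 - 10)/60 + (V_1 - 0)/300 = 0
Collecting terms: 0.02 × V_1 = 0.1667  =>  V_1 = 8.333 V
The requested potential is V_1 = 8.333 V.

Final answer: V_1 = 8.333 V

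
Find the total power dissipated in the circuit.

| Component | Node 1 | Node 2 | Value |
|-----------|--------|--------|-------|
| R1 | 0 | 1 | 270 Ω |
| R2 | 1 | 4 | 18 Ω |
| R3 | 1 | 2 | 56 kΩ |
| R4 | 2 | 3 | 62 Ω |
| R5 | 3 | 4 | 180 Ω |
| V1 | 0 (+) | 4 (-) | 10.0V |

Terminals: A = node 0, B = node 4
Nodal analysis, taking node 4 as the 0 V reference.
Source V1 fixes V_0 = 10 V.
KCL at each unknown node (sum of currents leaving = 0; resistances in Ω):
  Node 1: (V_1 - 10)/270 + (V_1 - 0)/18 + (V_1 - V_2)/56000 = 0
  Node 2: (V_2 - V_1)/56000 + (V_2 - V_3)/62 = 0
  Node 3: (V_3 - V_2)/62 + (V_3 - 0)/180 = 0
Collecting terms (coefficients in siemens):
  0.05928·V_1 - 0.00001786·V_2 = 0.03704
  0.01615·V_2 - 0.00001786·V_1 - 0.01613·V_3 = 0
  0.02168·V_3 - 0.01613·V_2 = 0
Solving these 3 simultaneous equations (Gaussian elimination) gives:
  V_1 = 0.6248 V, V_2 = 0.002688 V, V_3 = 0.002 V
Power in each resistor, P = (ΔV)²/R:
  P_R1 = (10 - 0.6248)²/270 = 0.3255 W
  P_R2 = (0.6248 - 0)²/18 = 0.02169 W
  P_R3 = (0.6248 - 0.002688)²/56000 = 0.000006911 W
  P_R4 = (0.002688 - 0.002)²/62 = 0.000000007652 W
  P_R5 = (0.002 - 0)²/180 = 0.00000002222 W
P_total = P_R1 + P_R2 + P_R3 + P_R4 + P_R5 = 0.3472 W

Final answer: 0.3472 W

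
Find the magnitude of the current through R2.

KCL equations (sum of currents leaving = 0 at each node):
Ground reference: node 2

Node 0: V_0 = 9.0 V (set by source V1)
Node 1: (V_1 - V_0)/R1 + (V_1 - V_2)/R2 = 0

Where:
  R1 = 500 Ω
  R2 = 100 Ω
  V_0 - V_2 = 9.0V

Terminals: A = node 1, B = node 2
Nodal analysis, taking node 2 as the 0 V reference.
Source V1 fixes V_0 = 9 V.
KCL at each unknown node (sum of currents leaving = 0; resistances in Ω):
  Node 1: (V_1 - 9)/500 + (V_1 - 0)/100 = 0
Collecting terms: 0.012 × V_1 = 0.018  =>  V_1 = 1.5 V
I_R2 = (V_1 - V_2)/R2 = (1.5 - 0)/100 = 0.015 A
|I_R2| = 0.015 A

Final answer: |I_R2| = 0.015 A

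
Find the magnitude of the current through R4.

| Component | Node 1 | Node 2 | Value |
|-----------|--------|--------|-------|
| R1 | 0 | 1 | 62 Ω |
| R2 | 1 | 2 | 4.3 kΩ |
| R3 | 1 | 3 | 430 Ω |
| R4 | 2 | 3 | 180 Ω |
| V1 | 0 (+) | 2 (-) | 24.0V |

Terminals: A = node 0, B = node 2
Nodal analysis, taking node 2 as the 0 V reference.
Source V1 fixes V_0 = 24 V.
KCL at each unknown node (sum of currents leaving = 0; resistances in Ω):
  Node 1: (V_1 - 24)/62 + (V_1 - 0)/4300 + (V_1 - V_3)/430 = 0
  Node 3: (V_3 - V_1)/430 + (V_3 - 0)/180 = 0
Collecting terms (coefficients in siemens):
  0.01869·V_1 - 0.002326·V_3 = 0.3871
  0.007881·V_3 - 0.002326·V_1 = 0
Determinant D = (0.01869)(0.007881) - (-0.002326)(-0.002326) = 0.0001419
V_1 = [(0.3871)(0.007881) - (-0.002326)(0)]/D = 21.5 V
V_3 = [(0.01869)(0) - (0.3871)(-0.002326)]/D = 6.346 V
I_R4 = (V_2 - V_3)/R4 = (0 - 6.346)/180 = -0.03525 A
|I_R4| = 0.03525 A

Final answer: |I_R4| = 0.03525 A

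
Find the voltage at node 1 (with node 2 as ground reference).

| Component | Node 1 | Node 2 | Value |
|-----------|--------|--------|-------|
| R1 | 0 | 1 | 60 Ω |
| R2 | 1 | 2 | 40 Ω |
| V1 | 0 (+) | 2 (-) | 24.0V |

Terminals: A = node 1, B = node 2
Nodal analysis, taking node 2 as the 0 V reference.
Source V1 fixes V_0 = 24 V.
KCL at each unknown node (sum of currents leaving = 0; resistances in Ω):
  Node 1: (V_1 - 24)/60 + (V_1 - 0)/40 = 0
Collecting terms: 0.04167 × V_1 = 0.4  =>  V_1 = 9.6 V
The requested potential is V_1 = 9.6 V.

Final answer: V_1 = 9.6 V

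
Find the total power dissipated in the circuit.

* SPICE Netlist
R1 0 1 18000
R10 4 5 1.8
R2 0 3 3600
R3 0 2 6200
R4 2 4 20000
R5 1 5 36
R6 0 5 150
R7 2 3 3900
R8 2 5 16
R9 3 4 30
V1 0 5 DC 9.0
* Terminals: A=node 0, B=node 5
Nodal analysis, taking node 5 as the 0 V reference.
Source V1 fixes V_0 = 9 V.
KCL at each unknown node (sum of currents leaving = 0; resistances in Ω):
  Node 1: (V_1 - 9)/18000 + (V_1 - 0)/36 = 0
  Node 2: (V_2 - 9)/6200 + (V_2 - V_4)/20000 + (V_2 - V_3)/3900 + (V_2 - 0)/16 = 0
  Node 3: (V_3 - 9)/3600 + (V_3 - V_2)/3900 + (V_3 - V_4)/30 = 0
  Node 4: (V_4 - V_2)/20000 + (V_4 - V_3)/30 + (V_4 - 0)/1.8 = 0
Collecting terms (coefficients in siemens):
  0.02783·V_1 = 0.0005
  0.06297·V_2 - 0.0002564·V_3 - 0.00005·V_4 = 0.001452
  0.03387·V_3 - 0.0002564·V_2 - 0.03333·V_4 = 0.0025
  0.5889·V_4 - 0.00005·V_2 - 0.03333·V_3 = 0
Solving these 4 simultaneous equations (Gaussian elimination) gives:
  V_1 = 0.01796 V, V_2 = 0.02338 V, V_3 = 0.07836 V, V_4 = 0.004437 V
Power in each resistor, P = (ΔV)²/R:
  P_R1 = (9 - 0.01796)²/18000 = 0.004482 W
  P_R2 = (9 - 0.07836)²/3600 = 0.02211 W
  P_R3 = (9 - 0.02338)²/6200 = 0.013 W
  P_R4 = (0.02338 - 0.004437)²/20000 = 0.00000001793 W
  P_R5 = (0.01796 - 0)²/36 = 0.000008964 W
  P_R6 = (9 - 0)²/150 = 0.54 W
  P_R7 = (0.02338 - 0.07836)²/3900 = 0.0000007752 W
  P_R8 = (0.02338 - 0)²/16 = 0.00003415 W
  P_R9 = (0.07836 - 0.004437)²/30 = 0.0001822 W
  P_R10 = (0.004437 - 0)²/1.8 = 0.00001094 W
P_total = P_R1 + P_R2 + P_R3 + P_R4 + P_R5 + P_R6 + P_R7 + P_R8 + P_R9 + P_R10 = 0.5798 W

Final answer: 0.5798 W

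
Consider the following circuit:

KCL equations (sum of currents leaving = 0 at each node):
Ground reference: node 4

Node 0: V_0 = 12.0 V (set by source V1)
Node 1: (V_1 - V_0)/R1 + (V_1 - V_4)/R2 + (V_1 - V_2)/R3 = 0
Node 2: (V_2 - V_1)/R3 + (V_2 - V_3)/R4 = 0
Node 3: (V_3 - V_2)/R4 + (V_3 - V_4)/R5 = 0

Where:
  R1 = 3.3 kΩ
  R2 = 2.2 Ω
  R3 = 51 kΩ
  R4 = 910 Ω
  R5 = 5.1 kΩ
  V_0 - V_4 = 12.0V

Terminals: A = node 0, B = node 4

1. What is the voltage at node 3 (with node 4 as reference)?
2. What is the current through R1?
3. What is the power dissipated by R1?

Nodal analysis, taking node 4 as the 0 V reference.
Source V1 fixes V_0 = 12 V.
KCL at each unknown node (sum of currents leaving = 0; resistances in Ω):
  Node 1: (V_1 - 12)/3300 + (V_1 - 0)/2.2 + (V_1 - V_2)/51000 = 0
  Node 2: (V_2 - V_1)/51000 + (V_2 - V_3)/910 = 0
  Node 3: (V_3 - V_2)/910 + (V_3 - 0)/5100 = 0
Collecting terms (coefficients in siemens):
  0.4549·V_1 - 0.00001961·V_2 = 0.003636
  0.001119·V_2 - 0.00001961·V_1 - 0.001099·V_3 = 0
  0.001295·V_3 - 0.001099·V_2 = 0
Solving these 3 simultaneous equations (Gaussian elimination) gives:
  V_1 = 0.007994 V, V_2 = 0.0008428 V, V_3 = 0.0007152 V
Part 1:
  Read off the nodal solution: V_3 = 0.0007152 V
Part 2:
  I_R1 = (V_0 - V_1)/R1 = (12 - 0.007994)/3300 = 0.003634 A
  Magnitude: I_R1 = 0.003634 A
Part 3:
  I_R1 = (V_0 - V_1)/R1 = (12 - 0.007994)/3300 = 0.003634 A
  P_R1 = I_R1² × R1 = (0.003634)² × 3300 = 0.04358 W

Final answers:
1. V_3 = 0.0007152 V
2. I_R1 = 0.003634 A
3. P_R1 = 0.04358 W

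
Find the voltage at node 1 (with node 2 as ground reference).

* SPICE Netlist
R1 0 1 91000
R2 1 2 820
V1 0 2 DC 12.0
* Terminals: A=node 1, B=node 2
Nodal analysis, taking node 2 as the 0 V reference.
Source V1 fixes V_0 = 12 V.
KCL at each unknown node (sum of currents leaving = 0; resistances in Ω):
  Node 1: (V_1 - 12)/91000 + (V_1 - 0)/820 = 0
Collecting terms: 0.001231 × V_1 = 0.0001319  =>  V_1 = 0.1072 V
The requested potential is V_1 = 0.1072 V.

Final answer: V_1 = 0.1072 V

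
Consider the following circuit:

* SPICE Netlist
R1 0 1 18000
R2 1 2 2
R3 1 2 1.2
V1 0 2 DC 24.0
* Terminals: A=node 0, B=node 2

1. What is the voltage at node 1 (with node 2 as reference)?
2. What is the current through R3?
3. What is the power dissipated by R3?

Nodal analysis, taking node 2 as the 0 V reference.
Source V1 fixes V_0 = 24 V.
KCL at each unknown node (sum of currents leaving = 0; resistances in Ω):
  Node 1: (V_1 - 24)/18000 + (V_1 - 0)/2 + (V_1 - 0)/1.2 = 0
Collecting terms: 1.333 × V_1 = 0.001333  =>  V_1 = 0.001 V
Part 1:
  Read off the nodal solution: V_1 = 0.001 V
Part 2:
  I_R3 = (V_1 - V_2)/R3 = (0.001 - 0)/1.2 = 0.0008333 A
  Magnitude: I_R3 = 0.0008333 A
Part 3:
  I_R3 = (V_1 - V_2)/R3 = (0.001 - 0)/1.2 = 0.0008333 A
  P_R3 = I_R3² × R3 = (0.0008333)² × 1.2 = 0.0000008333 W

Final answers:
1. V_1 = 0.001 V
2. I_R3 = 0.0008333 A
3. P_R3 = 8.333e-07 W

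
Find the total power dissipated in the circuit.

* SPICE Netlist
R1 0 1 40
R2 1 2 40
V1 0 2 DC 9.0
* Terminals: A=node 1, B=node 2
Nodal analysis, taking node 2 as the 0 V reference.
Source V1 fixes V_0 = 9 V.
KCL at each unknown node (sum of currents leaving = 0; resistances in Ω):
  Node 1: (V_1 - 9)/40 + (V_1 - 0)/40 = 0
Collecting terms: 0.05 × V_1 = 0.225  =>  V_1 = 4.5 V
Power in each resistor, P = (ΔV)²/R:
  P_R1 = (9 - 4.5)²/40 = 0.5062 W
  P_R2 = (4.5 - 0)²/40 = 0.5062 W
P_total = P_R1 + P_R2 = 1.012 W

Final answer: 1.012 W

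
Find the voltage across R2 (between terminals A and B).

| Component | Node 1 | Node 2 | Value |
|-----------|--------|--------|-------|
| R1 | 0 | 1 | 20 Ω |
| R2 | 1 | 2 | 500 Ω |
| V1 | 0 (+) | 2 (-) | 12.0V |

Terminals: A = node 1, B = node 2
R1 and R2 are in series across V1 (node 0 → node 1 → node 2), and the output A–B is taken across R2, so this is a voltage divider.
Series current: I = V1/(R1 + R2) = 12/(20 + 500) = 12/520 = 0.02308 A
V_R2 = I × R2 = V1 × R2/(R1 + R2) = 12 × 500/520 = 11.54 V

Final answer: 11.54 V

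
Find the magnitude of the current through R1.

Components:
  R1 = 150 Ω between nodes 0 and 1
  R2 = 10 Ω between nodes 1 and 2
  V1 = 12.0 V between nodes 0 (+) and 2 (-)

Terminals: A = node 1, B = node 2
Nodal analysis, taking node 2 as the 0 V reference.
Source V1 fixes V_0 = 12 V.
KCL at each unknown node (sum of currents leaving = 0; resistances in Ω):
  Node 1: (V_1 - 12)/150 + (V_1 - 0)/10 = 0
Collecting terms: 0.1067 × V_1 = 0.08  =>  V_1 = 0.75 V
I_R1 = (V_0 - V_1)/R1 = (12 - 0.75)/150 = 0.075 A
|I_R1| = 0.075 A

Final answer: |I_R1| = 0.075 A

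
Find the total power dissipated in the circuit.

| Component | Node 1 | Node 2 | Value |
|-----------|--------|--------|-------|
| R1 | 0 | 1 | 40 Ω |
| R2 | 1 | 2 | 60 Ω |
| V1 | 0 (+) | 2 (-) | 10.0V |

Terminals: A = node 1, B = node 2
Nodal analysis, taking node 2 as the 0 V reference.
Source V1 fixes V_0 = 10 V.
KCL at each unknown node (sum of currents leaving = 0; resistances in Ω):
  Node 1: (V_1 - 10)/40 + (V_1 - 0)/60 = 0
Collecting terms: 0.04167 × V_1 = 0.25  =>  V_1 = 6 V
Power in each resistor, P = (ΔV)²/R:
  P_R1 = (10 - 6)²/40 = 0.4 W
  P_R2 = (6 - 0)²/60 = 0.6 W
P_total = P_R1 + P_R2 = 1 W

Final answer: 1 W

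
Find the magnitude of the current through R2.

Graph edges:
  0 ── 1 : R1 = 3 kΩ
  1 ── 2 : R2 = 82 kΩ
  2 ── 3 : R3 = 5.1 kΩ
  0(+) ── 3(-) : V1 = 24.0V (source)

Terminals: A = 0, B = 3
Nodal analysis, taking node 3 as the 0 V reference.
Source V1 fixes V_0 = 24 V.
KCL at each unknown node (sum of currents leaving = 0; resistances in Ω):
  Node 1: (V_1 - 24)/3000 + (V_1 - V_2)/82000 = 0
  Node 2: (V_2 - V_1)/82000 + (V_2 - 0)/5100 = 0
Collecting terms (coefficients in siemens):
  0.0003455·V_1 - 0.0000122·V_2 = 0.008
  0.0002083·V_2 - 0.0000122·V_1 = 0
Determinant D = (0.0003455)(0.0002083) - (-0.0000122)(-0.0000122) = 0.00000007182
V_1 = [(0.008)(0.0002083) - (-0.0000122)(0)]/D = 23.2 V
V_2 = [(0.0003455)(0) - (0.008)(-0.0000122)]/D = 1.358 V
I_R2 = (V_1 - V_2)/R2 = (23.2 - 1.358)/82000 = 0.0002664 A
|I_R2| = 0.0002664 A

Final answer: |I_R2| = 0.0002664 A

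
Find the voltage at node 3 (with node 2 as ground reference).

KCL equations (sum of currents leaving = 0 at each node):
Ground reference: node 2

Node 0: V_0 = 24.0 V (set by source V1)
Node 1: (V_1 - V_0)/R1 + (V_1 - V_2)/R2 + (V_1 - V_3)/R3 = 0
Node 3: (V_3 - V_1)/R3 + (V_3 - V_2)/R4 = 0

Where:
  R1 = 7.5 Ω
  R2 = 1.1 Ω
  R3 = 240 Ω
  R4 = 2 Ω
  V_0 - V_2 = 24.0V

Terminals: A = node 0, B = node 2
Nodal analysis, taking node 2 as the 0 V reference.
Source V1 fixes V_0 = 24 V.
KCL at each unknown node (sum of currents leaving = 0; resistances in Ω):
  Node 1: (V_1 - 24)/7.5 + (V_1 - 0)/1.1 + (V_1 - V_3)/240 = 0
  Node 3: (V_3 - V_1)/240 + (V_3 - 0)/2 = 0
Collecting terms (coefficients in siemens):
  1.047·V_1 - 0.004167·V_3 = 3.2
  0.5042·V_3 - 0.004167·V_1 = 0
Determinant D = (1.047)(0.5042) - (-0.004167)(-0.004167) = 0.5276
V_1 = [(3.2)(0.5042) - (-0.004167)(0)]/D = 3.058 V
V_3 = [(1.047)(0) - (3.2)(-0.004167)]/D = 0.02527 V
The requested potential is V_3 = 0.02527 V.

Final answer: V_3 = 0.02527 V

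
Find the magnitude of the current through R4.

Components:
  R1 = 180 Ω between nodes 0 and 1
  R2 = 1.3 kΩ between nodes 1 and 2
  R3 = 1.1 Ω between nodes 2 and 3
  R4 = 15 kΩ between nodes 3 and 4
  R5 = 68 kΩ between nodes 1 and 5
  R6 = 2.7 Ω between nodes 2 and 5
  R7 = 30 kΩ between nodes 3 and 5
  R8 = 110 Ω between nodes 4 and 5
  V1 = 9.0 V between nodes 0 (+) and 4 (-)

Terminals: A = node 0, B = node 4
Nodal analysis, taking node 4 as the 0 V reference.
Source V1 fixes V_0 = 9 V.
KCL at each unknown node (sum of currents leaving = 0; resistances in Ω):
  Node 1: (V_1 - 9)/180 + (V_1 - V_2)/1300 + (V_1 - V_5)/68000 = 0
  Node 2: (V_2 - V_1)/1300 + (V_2 - V_3)/1.1 + (V_2 - V_5)/2.7 = 0
  Node 3: (V_3 - V_2)/1.1 + (V_3 - 0)/15000 + (V_3 - V_5)/30000 = 0
  Node 5: (V_5 - V_1)/68000 + (V_5 - V_2)/2.7 + (V_5 - V_3)/30000 + (V_5 - 0)/110 = 0
Collecting terms (coefficients in siemens):
  0.006339·V_1 - 0.0007692·V_2 - 0.00001471·V_5 = 0.05
  1.28·V_2 - 0.0007692·V_1 - 0.9091·V_3 - 0.3704·V_5 = 0
  0.9092·V_3 - 0.9091·V_2 - 0.00003333·V_5 = 0
  0.3795·V_5 - 0.00001471·V_1 - 0.3704·V_2 - 0.00003333·V_3 = 0
Solving these 4 simultaneous equations (Gaussian elimination) gives:
  V_1 = 7.966 V, V_2 = 0.642 V, V_3 = 0.642 V, V_5 = 0.6269 V
I_R4 = (V_3 - V_4)/R4 = (0.642 - 0)/15000 = 0.0000428 A
|I_R4| = 0.0000428 A

Final answer: |I_R4| = 4.28e-05 A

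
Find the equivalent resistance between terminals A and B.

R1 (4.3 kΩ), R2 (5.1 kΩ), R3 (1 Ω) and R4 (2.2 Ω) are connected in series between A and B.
Reduce the network between node 0 (A) and node 4 (B) by series/parallel combination:
  Rs1 = R1 + R2 (series, joined only at node 1) = 4300 + 5100 = 9400 Ω
  Rs2 = R3 + Rs1 (series, joined only at node 2) = 1 + 9400 = 9401 Ω
  Rs3 = R4 + Rs2 (series, joined only at node 3) = 2.2 + 9401 = 9403 Ω
R_eq = 9.403 kΩ

Final answer: 9.403 kΩ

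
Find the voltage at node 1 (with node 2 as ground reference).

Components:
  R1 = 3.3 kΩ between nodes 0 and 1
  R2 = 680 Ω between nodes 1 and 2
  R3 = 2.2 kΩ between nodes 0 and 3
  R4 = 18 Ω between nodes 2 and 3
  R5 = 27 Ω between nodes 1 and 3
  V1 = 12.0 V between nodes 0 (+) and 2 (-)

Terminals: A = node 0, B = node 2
Nodal analysis, taking node 2 as the 0 V reference.
Source V1 fixes V_0 = 12 V.
KCL at each unknown node (sum of currents leaving = 0; resistances in Ω):
  Node 1: (V_1 - 12)/3300 + (V_1 - 0)/680 + (V_1 - V_3)/27 = 0
  Node 3: (V_3 - 12)/2200 + (V_3 - 0)/18 + (V_3 - V_1)/27 = 0
Collecting terms (coefficients in siemens):
  0.03881·V_1 - 0.03704·V_3 = 0.003636
  0.09305·V_3 - 0.03704·V_1 = 0.005455
Determinant D = (0.03881)(0.09305) - (-0.03704)(-0.03704) = 0.002239
V_1 = [(0.003636)(0.09305) - (-0.03704)(0.005455)]/D = 0.2413 V
V_3 = [(0.03881)(0.005455) - (0.003636)(-0.03704)]/D = 0.1547 V
The requested potential is V_1 = 0.2413 V.

Final answer: V_1 = 0.2413 V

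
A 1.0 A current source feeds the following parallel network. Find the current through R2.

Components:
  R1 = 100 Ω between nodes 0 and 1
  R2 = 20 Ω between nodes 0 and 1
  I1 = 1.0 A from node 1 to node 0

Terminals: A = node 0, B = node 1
All resistors sit directly between nodes 0 and 1, so they are in parallel and share one voltage V; the full source current 1 A splits among them.
1/R_par = 1/100 + 1/20 = 0.06 S  =>  R_par = 16.67 Ω
V = I × R_par = 1 × 16.67 = 16.67 V
I_R2 = V/R2 = 16.67/20 = 0.8333 A

Final answer: 0.8333 A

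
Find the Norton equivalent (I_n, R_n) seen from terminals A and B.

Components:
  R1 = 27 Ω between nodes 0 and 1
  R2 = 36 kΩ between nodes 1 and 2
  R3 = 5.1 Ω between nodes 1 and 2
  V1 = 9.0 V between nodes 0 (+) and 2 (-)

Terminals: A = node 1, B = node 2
Find the Thévenin equivalent first; then I_n = V_th/R_th and R_n = R_th.
Step 1 — V_th is the open-circuit voltage V_A - V_B (nothing connected across the terminals).
Nodal analysis, taking node 2 as the 0 V reference.
Source V1 fixes V_0 = 9 V.
KCL at each unknown node (sum of currents leaving = 0; resistances in Ω):
  Node 1: (V_1 - 9)/27 + (V_1 - 0)/36000 + (V_1 - 0)/5.1 = 0
Collecting terms: 0.2331 × V_1 = 0.3333  =>  V_1 = 1.43 V
V_th = V_1 - V_2 = 1.43 - 0 = 1.43 V
Step 2 — R_th: zero the source — replace V1 by a short circuit (node 2 merges into node 0) — and find the resistance seen between A (node 1) and B (node 0).
Reduce the network between node 1 (A) and node 0 (B) by series/parallel combination:
  Rp1 = R1 ‖ R2 ‖ R3 (parallel, all between nodes 0 and 1) = 1/(1/27 + 1/36000 + 1/5.1) = 4.289 Ω
R_th = 4.289 Ω
I_n = V_th/R_th = 1.43/4.289 = 0.3333 A, and R_n = R_th = 4.289 Ω

Final answer: I_n = 0.3333 A, R_n = 4.289 Ω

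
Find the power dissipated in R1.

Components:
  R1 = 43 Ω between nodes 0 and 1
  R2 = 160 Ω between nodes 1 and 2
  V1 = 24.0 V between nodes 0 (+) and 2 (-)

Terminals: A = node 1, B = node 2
Nodal analysis, taking node 2 as the 0 V reference.
Source V1 fixes V_0 = 24 V.
KCL at each unknown node (sum of currents leaving = 0; resistances in Ω):
  Node 1: (V_1 - 24)/43 + (V_1 - 0)/160 = 0
Collecting terms: 0.02951 × V_1 = 0.5581  =>  V_1 = 18.92 V
I_R1 = (V_0 - V_1)/R1 = (24 - 18.92)/43 = 0.1182 A
P_R1 = I_R1² × R1 = (0.1182)² × 43 = 0.601 W

Final answer: 0.601 W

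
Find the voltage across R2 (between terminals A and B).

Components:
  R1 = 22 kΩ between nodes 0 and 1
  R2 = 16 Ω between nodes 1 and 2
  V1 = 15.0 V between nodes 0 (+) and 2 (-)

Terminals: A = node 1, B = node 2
R1 and R2 are in series across V1 (node 0 → node 1 → node 2), and the output A–B is taken across R2, so this is a voltage divider.
Series current: I = V1/(R1 + R2) = 15/(22000 + 16) = 15/22020 = 0.0006813 A
V_R2 = I × R2 = V1 × R2/(R1 + R2) = 15 × 16/22020 = 0.0109 V

Final answer: 0.0109 V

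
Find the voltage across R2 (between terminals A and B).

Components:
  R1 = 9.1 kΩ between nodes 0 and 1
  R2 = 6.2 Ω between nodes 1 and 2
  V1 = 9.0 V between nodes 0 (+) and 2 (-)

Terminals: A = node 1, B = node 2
R1 and R2 are in series across V1 (node 0 → node 1 → node 2), and the output A–B is taken across R2, so this is a voltage divider.
Series current: I = V1/(R1 + R2) = 9/(9100 + 6.2) = 9/9106 = 0.0009883 A
V_R2 = I × R2 = V1 × R2/(R1 + R2) = 9 × 6.2/9106 = 0.006128 V

Final answer: 0.006128 V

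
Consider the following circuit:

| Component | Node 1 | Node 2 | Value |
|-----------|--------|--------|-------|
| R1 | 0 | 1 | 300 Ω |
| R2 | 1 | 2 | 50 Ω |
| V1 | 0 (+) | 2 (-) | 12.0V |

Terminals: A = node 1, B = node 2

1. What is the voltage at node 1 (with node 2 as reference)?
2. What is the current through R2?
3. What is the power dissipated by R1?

Nodal analysis, taking node 2 as the 0 V reference.
Source V1 fixes V_0 = 12 V.
KCL at each unknown node (sum of currents leaving = 0; resistances in Ω):
  Node 1: (V_1 - 12)/300 + (V_1 - 0)/50 = 0
Collecting terms: 0.02333 × V_1 = 0.04  =>  V_1 = 1.714 V
Part 1:
  Read off the nodal solution: V_1 = 1.714 V
Part 2:
  I_R2 = (V_1 - V_2)/R2 = (1.714 - 0)/50 = 0.03429 A
  Magnitude: I_R2 = 0.03429 A
Part 3:
  I_R1 = (V_0 - V_1)/R1 = (12 - 1.714)/300 = 0.03429 A
  P_R1 = I_R1² × R1 = (0.03429)² × 300 = 0.3527 W

Final answers:
1. V_1 = 1.714 V
2. I_R2 = 0.03429 A
3. P_R1 = 0.3527 W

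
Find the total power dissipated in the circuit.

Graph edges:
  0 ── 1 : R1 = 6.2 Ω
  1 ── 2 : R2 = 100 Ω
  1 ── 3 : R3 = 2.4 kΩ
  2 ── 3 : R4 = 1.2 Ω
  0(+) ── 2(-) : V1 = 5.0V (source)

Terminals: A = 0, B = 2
Nodal analysis, taking node 2 as the 0 V reference.
Source V1 fixes V_0 = 5 V.
KCL at each unknown node (sum of currents leaving = 0; resistances in Ω):
  Node 1: (V_1 - 5)/6.2 + (V_1 - 0)/100 + (V_1 - V_3)/2400 = 0
  Node 3: (V_3 - V_1)/2400 + (V_3 - 0)/1.2 = 0
Collecting terms (coefficients in siemens):
  0.1717·V_1 - 0.0004167·V_3 = 0.8065
  0.8337·V_3 - 0.0004167·V_1 = 0
Determinant D = (0.1717)(0.8337) - (-0.0004167)(-0.0004167) = 0.1432
V_1 = [(0.8065)(0.8337) - (-0.0004167)(0)]/D = 4.697 V
V_3 = [(0.1717)(0) - (0.8065)(-0.0004167)]/D = 0.002347 V
Power in each resistor, P = (ΔV)²/R:
  P_R1 = (5 - 4.697)²/6.2 = 0.01484 W
  P_R2 = (4.697 - 0)²/100 = 0.2206 W
  P_R3 = (4.697 - 0.002347)²/2400 = 0.009182 W
  P_R4 = (0 - 0.002347)²/1.2 = 0.000004591 W
P_total = P_R1 + P_R2 + P_R3 + P_R4 = 0.2446 W

Final answer: 0.2446 W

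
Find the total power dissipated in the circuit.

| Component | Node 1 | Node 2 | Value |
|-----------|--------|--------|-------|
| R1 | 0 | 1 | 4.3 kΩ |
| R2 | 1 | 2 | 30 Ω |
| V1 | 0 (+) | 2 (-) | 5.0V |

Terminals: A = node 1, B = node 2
Nodal analysis, taking node 2 as the 0 V reference.
Source V1 fixes V_0 = 5 V.
KCL at each unknown node (sum of currents leaving = 0; resistances in Ω):
  Node 1: (V_1 - 5)/4300 + (V_1 - 0)/30 = 0
Collecting terms: 0.03357 × V_1 = 0.001163  =>  V_1 = 0.03464 V
Power in each resistor, P = (ΔV)²/R:
  P_R1 = (5 - 0.03464)²/4300 = 0.005734 W
  P_R2 = (0.03464 - 0)²/30 = 0.00004 W
P_total = P_R1 + P_R2 = 0.005774 W

Final answer: 0.005774 W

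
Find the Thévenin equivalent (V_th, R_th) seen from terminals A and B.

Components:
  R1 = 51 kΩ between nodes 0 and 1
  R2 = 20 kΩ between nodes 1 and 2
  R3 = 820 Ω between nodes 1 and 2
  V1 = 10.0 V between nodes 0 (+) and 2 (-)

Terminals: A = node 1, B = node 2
Step 1 — V_th is the open-circuit voltage V_A - V_B (nothing connected across the terminals).
Nodal analysis, taking node 2 as the 0 V reference.
Source V1 fixes V_0 = 10 V.
KCL at each unknown node (sum of currents leaving = 0; resistances in Ω):
  Node 1: (V_1 - 10)/51000 + (V_1 - 0)/20000 + (V_1 - 0)/820 = 0
Collecting terms: 0.001289 × V_1 = 0.0001961  =>  V_1 = 0.1521 V
V_th = V_1 - V_2 = 0.1521 - 0 = 0.1521 V
Step 2 — R_th: zero the source — replace V1 by a short circuit (node 2 merges into node 0) — and find the resistance seen between A (node 1) and B (node 0).
Reduce the network between node 1 (A) and node 0 (B) by series/parallel combination:
  Rp1 = R1 ‖ R2 ‖ R3 (parallel, all between nodes 0 and 1) = 1/(1/51000 + 1/20000 + 1/820) = 775.7 Ω
R_th = 775.7 Ω

Final answer: V_th = 0.1521 V, R_th = 775.7 Ω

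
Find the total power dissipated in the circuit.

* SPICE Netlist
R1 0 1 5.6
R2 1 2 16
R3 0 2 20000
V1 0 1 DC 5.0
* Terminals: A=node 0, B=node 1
Nodal analysis, taking node 1 as the 0 V reference.
Source V1 fixes V_0 = 5 V.
KCL at each unknown node (sum of currents leaving = 0; resistances in Ω):
  Node 2: (V_2 - 0)/16 + (V_2 - 5)/20000 = 0
Collecting terms: 0.06255 × V_2 = 0.00025  =>  V_2 = 0.003997 V
Power in each resistor, P = (ΔV)²/R:
  P_R1 = (5 - 0)²/5.6 = 4.464 W
  P_R2 = (0 - 0.003997)²/16 = 0.0000009984 W
  P_R3 = (5 - 0.003997)²/20000 = 0.001248 W
P_total = P_R1 + P_R2 + P_R3 = 4.466 W

Final answer: 4.466 W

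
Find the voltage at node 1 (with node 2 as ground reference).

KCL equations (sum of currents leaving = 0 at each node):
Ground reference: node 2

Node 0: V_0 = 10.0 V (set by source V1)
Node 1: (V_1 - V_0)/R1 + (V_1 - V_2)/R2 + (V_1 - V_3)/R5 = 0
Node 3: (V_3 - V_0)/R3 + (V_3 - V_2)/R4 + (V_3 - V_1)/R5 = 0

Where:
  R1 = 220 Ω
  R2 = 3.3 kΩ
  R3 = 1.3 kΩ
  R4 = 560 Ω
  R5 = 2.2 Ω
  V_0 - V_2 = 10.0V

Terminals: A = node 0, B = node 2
Nodal analysis, taking node 2 as the 0 V reference.
Source V1 fixes V_0 = 10 V.
KCL at each unknown node (sum of currents leaving = 0; resistances in Ω):
  Node 1: (V_1 - 10)/220 + (V_1 - 0)/3300 + (V_1 - V_3)/2.2 = 0
  Node 3: (V_3 - 10)/1300 + (V_3 - 0)/560 + (V_3 - V_1)/2.2 = 0
Collecting terms (coefficients in siemens):
  0.4594·V_1 - 0.4545·V_3 = 0.04545
  0.4571·V_3 - 0.4545·V_1 = 0.007692
Determinant D = (0.4594)(0.4571) - (-0.4545)(-0.4545) = 0.003378
V_1 = [(0.04545)(0.4571) - (-0.4545)(0.007692)]/D = 7.187 V
V_3 = [(0.4594)(0.007692) - (0.04545)(-0.4545)]/D = 7.163 V
The requested potential is V_1 = 7.187 V.

Final answer: V_1 = 7.187 V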